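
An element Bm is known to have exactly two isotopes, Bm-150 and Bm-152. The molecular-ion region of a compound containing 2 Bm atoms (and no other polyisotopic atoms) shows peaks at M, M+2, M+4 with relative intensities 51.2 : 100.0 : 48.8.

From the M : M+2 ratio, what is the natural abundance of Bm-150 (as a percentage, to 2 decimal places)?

If p is the fraction of Bm that is Bm-150, then I(M+2)/I(M) = [C(2,1)·p^1·(1−p)] / p^2 = 2·(1−p)/p = 100.0/51.2 = 1.9531
(1−p)/p = 1.9531/2 = 0.9766  ⇒  p = 1/(1 + 0.9766) = 0.5059
Bm-150: 50.59%, Bm-152: 49.41%.

50.59%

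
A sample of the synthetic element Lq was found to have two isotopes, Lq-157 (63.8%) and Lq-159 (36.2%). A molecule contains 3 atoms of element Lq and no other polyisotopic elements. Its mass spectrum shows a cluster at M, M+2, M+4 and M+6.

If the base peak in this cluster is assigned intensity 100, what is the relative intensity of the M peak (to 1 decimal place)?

Binomial terms of (0.638 + 0.362)^3: M 0.2597, M+2 0.4420, M+4 0.2508, M+6 0.0474 → M+2 is the base peak.
P(M+2) = C(3,1) × 0.638^2 × 0.362^1 = 3 × 0.407044 × 0.3620 = 0.442050 (base)
P(M) = C(3,0) × 0.638^3 × 0.362^0 = 1 × 0.25969407 × 1.0000 = 0.259694
Relative intensity = 0.259694 / 0.442050 × 100 = 58.7

58.7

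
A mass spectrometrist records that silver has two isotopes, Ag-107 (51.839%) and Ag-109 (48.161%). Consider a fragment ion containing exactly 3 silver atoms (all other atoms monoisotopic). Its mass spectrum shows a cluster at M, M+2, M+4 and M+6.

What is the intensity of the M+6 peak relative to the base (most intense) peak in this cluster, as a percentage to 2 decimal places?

Term probabilities: M 0.1393, M+2 0.3883, M+4 0.3607, M+6 0.1117. Base peak = M+2.
P(M+2) = C(3,1) × 0.51839^2 × 0.48161^1 = 3 × 0.26872819 × 0.48161 = 0.388267 (base)
P(M+6) = C(3,3) × 0.51839^0 × 0.48161^3 = 1 × 1.0000 × 0.11170857 = 0.111709
Relative intensity = 0.111709 / 0.388267 × 100 = 28.77

28.77%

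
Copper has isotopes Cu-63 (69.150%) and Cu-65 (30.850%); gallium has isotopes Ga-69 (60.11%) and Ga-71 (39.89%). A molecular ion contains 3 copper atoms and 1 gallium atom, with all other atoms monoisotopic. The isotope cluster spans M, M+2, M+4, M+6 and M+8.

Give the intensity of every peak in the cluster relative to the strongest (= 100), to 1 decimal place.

49.9 : 100.0 : 74.2 : 24.2 : 2.9

Copper pattern (n=3): 0.33065611 : 0.44254842 : 0.19743483 : 0.02936064
Gallium pattern (n=1): 0.6011 : 0.3989
Convolve the two distributions (both contribute in 2-u steps):
  M: 0.33065611×0.6011 = 0.198757
  M+2: 0.33065611×0.3989 + 0.44254842×0.6011 = 0.397915
  M+4: 0.44254842×0.3989 + 0.19743483×0.6011 = 0.295211
  M+6: 0.19743483×0.3989 + 0.02936064×0.6011 = 0.096405
  M+8: 0.02936064×0.3989 = 0.011712
Scale to base peak (0.397915) = 100: 49.9 : 100.0 : 74.2 : 24.2 : 2.9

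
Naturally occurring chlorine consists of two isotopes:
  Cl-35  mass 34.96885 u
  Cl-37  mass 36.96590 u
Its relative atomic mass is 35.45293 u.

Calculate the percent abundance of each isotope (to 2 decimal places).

With x = fraction of Cl-35 (so Cl-37 is 1 − x):
34.96885·x + 36.96590·(1 − x) = 35.45293
(34.96885 − 36.96590)·x = 35.45293 − 36.96590
x = -1.51297 / -1.99705 = 0.75760 → 75.76% Cl-35, 24.24% Cl-37.

Cl-35: 75.76%, Cl-37: 24.24%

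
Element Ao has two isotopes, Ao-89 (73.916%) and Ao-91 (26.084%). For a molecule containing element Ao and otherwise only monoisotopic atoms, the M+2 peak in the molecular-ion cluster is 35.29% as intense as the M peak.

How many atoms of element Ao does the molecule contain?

1

With n Ao atoms, P(M+2)/P(M) = C(n,1)·p^(n−1)q / p^n = n·q/p = n · 0.26084/0.73916.
n = 0.3529 × 0.73916/0.26084 = 1.00 ≈ 1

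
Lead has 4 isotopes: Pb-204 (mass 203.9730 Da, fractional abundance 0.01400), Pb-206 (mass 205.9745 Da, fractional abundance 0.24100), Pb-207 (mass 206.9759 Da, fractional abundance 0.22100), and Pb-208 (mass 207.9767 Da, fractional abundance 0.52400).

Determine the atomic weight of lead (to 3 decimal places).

207.217 Da

The abundance-weighted mean is 0.01400 × 203.9730 + 0.24100 × 205.9745 + 0.22100 × 206.9759 + 0.52400 × 207.9767
= 2.85562 + 49.63985 + 45.74167 + 108.97979 = 207.21693 Da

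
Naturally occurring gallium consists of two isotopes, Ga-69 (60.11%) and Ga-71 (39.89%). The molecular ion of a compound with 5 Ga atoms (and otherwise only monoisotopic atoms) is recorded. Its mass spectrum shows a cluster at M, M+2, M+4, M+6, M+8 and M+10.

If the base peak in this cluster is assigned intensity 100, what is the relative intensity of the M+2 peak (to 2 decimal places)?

(0.6011 + 0.3989)^5 gives M 0.0785, M+2 0.2604, M+4 0.3456, M+6 0.2293, M+8 0.0761, M+10 0.0101; the largest is M+4.
P(M+4) = C(5,2) × 0.6011^3 × 0.3989^2 = 10 × 0.21719018 × 0.15912121 = 0.345596 (base)
P(M+2) = C(5,1) × 0.6011^4 × 0.3989^1 = 5 × 0.13055302 × 0.3989 = 0.260388
Relative intensity = 0.260388 / 0.345596 × 100 = 75.34

75.34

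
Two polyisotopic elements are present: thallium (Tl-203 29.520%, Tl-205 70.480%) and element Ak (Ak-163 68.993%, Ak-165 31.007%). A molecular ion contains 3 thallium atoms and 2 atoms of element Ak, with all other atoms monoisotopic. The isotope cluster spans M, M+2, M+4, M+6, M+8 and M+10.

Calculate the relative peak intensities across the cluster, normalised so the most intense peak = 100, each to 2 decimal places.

3.29 : 26.49 : 78.02 : 100.00 : 51.56 : 9.03

Thallium pattern (n=3): 0.02572463 : 0.18425524 : 0.43991564 : 0.35010449
Element Ak pattern (n=2): 0.4760034 : 0.42785319 : 0.0961434
Convolve the two distributions (both contribute in 2-u steps):
  M: 0.02572463×0.4760034 = 0.012245
  M+2: 0.02572463×0.42785319 + 0.18425524×0.4760034 = 0.098712
  M+4: 0.02572463×0.0961434 + 0.18425524×0.42785319 + 0.43991564×0.4760034 = 0.290709
  M+6: 0.18425524×0.0961434 + 0.43991564×0.42785319 + 0.35010449×0.4760034 = 0.372585
  M+8: 0.43991564×0.0961434 + 0.35010449×0.42785319 = 0.192088
  M+10: 0.35010449×0.0961434 = 0.033660
Scale to base peak (0.372585) = 100: 3.29 : 26.49 : 78.02 : 100.00 : 51.56 : 9.03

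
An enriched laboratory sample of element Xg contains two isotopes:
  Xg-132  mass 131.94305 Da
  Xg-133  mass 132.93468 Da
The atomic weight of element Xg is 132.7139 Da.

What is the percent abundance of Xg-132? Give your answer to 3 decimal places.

22.264%

With x = fraction of Xg-132 (so Xg-133 is 1 − x):
131.94305·x + 132.93468·(1 − x) = 132.7139
(131.94305 − 132.93468)·x = 132.7139 − 132.93468
x = -0.22078 / -0.99163 = 0.22264 → 22.264% Xg-132, 77.736% Xg-133.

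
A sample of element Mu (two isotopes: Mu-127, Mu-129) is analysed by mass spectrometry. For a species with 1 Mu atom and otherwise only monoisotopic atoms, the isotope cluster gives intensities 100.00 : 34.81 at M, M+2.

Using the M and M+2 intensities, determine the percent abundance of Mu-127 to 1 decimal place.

If p is the fraction of Mu that is Mu-127, then I(M+2)/I(M) = [C(1,1)·p^0·(1−p)] / p^1 = 1·(1−p)/p = 34.81/100.00 = 0.3481
(1−p)/p = 0.3481/1 = 0.3481  ⇒  p = 1/(1 + 0.3481) = 0.7418
Mu-127: 74.2%, Mu-129: 25.8%.

74.2%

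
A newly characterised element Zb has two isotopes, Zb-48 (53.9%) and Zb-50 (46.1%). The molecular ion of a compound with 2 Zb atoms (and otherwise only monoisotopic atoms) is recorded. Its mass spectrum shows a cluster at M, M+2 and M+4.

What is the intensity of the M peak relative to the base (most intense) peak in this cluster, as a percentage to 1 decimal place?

Term probabilities: M 0.2905, M+2 0.4970, M+4 0.2125. Base peak = M+2.
P(M+2) = C(2,1) × 0.539^1 × 0.461^1 = 2 × 0.5390 × 0.4610 = 0.496958 (base)
P(M) = C(2,0) × 0.539^2 × 0.461^0 = 1 × 0.290521 × 1.0000 = 0.290521
Relative intensity = 0.290521 / 0.496958 × 100 = 58.5

58.5%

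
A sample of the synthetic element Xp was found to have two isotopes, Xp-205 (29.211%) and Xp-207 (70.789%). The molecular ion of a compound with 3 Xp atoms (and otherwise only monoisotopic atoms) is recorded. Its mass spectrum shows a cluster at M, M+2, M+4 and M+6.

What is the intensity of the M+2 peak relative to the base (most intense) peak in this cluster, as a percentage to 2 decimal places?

(0.29211 + 0.70789)^3 gives M 0.0249, M+2 0.1812, M+4 0.4391, M+6 0.3547; the largest is M+4.
P(M+4) = C(3,2) × 0.29211^1 × 0.70789^2 = 3 × 0.29211 × 0.50110825 = 0.439136 (base)
P(M+2) = C(3,1) × 0.29211^2 × 0.70789^1 = 3 × 0.08532825 × 0.70789 = 0.181209
Relative intensity = 0.181209 / 0.439136 × 100 = 41.26

41.26%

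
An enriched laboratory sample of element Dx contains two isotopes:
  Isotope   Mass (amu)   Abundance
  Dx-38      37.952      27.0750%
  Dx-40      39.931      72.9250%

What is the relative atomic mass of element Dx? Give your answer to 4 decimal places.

39.3952 amu

Ar = Σ fᵢ·mᵢ = 0.270750 × 37.952 + 0.729250 × 39.931
= 10.27550 + 29.11968 = 39.39518 amu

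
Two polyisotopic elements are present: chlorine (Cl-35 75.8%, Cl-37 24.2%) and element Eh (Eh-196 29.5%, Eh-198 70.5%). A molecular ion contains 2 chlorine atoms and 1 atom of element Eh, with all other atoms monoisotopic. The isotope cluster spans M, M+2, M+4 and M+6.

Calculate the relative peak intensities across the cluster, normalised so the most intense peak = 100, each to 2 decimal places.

Chlorine pattern (n=2): 0.574564 : 0.366872 : 0.058564
Element Eh pattern (n=1): 0.2950 : 0.7050
Convolve the two distributions (both contribute in 2-u steps):
  M: 0.574564×0.2950 = 0.169496
  M+2: 0.574564×0.7050 + 0.366872×0.2950 = 0.513295
  M+4: 0.366872×0.7050 + 0.058564×0.2950 = 0.275921
  M+6: 0.058564×0.7050 = 0.041288
Scale to base peak (0.513295) = 100: 33.02 : 100.00 : 53.75 : 8.04

33.02 : 100.00 : 53.75 : 8.04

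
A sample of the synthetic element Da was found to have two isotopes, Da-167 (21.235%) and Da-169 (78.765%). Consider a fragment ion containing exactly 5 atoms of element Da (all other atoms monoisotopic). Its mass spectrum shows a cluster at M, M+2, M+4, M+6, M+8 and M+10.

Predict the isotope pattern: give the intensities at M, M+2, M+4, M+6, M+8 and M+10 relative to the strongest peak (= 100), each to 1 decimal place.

Each Da atom is independently Da-167 (p = 0.21235) or Da-169 (q = 0.78765); the cluster is the binomial expansion (p + q)^5.
P(M) = 0.21235^5 = 0.000432
P(M+2) = 5 × 0.21235^4 × 0.78765^1 = 0.008008
P(M+4) = 10 × 0.21235^3 × 0.78765^2 = 0.059405
P(M+6) = 10 × 0.21235^2 × 0.78765^3 = 0.220346
P(M+8) = 5 × 0.21235^1 × 0.78765^4 = 0.408654
P(M+10) = 0.78765^5 = 0.303156
The M+8 peak is largest (0.408654); scaling to 100 gives 0.1 : 2.0 : 14.5 : 53.9 : 100.0 : 74.2.

0.1 : 2.0 : 14.5 : 53.9 : 100.0 : 74.2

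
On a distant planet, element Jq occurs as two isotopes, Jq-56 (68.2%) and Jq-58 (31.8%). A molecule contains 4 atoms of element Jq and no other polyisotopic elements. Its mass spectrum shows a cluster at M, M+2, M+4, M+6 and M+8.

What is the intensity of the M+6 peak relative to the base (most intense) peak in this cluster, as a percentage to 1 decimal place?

21.7%

Term probabilities: M 0.2163, M+2 0.4035, M+4 0.2822, M+6 0.0877, M+8 0.0102. Base peak = M+2.
P(M+2) = C(4,1) × 0.682^3 × 0.318^1 = 4 × 0.31721457 × 0.3180 = 0.403497 (base)
P(M+6) = C(4,3) × 0.682^1 × 0.318^3 = 4 × 0.6820 × 0.03215743 = 0.087725
Relative intensity = 0.087725 / 0.403497 × 100 = 21.7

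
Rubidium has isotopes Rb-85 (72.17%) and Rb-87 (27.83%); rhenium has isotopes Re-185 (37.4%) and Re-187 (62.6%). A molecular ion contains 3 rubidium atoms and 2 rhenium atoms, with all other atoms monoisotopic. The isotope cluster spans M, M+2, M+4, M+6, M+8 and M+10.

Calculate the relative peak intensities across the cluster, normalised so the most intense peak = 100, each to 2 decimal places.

14.04 : 63.26 : 100.00 : 67.30 : 20.25 : 2.26

Rubidium pattern (n=3): 0.37589809 : 0.43485841 : 0.16768892 : 0.02155458
Rhenium pattern (n=2): 0.139876 : 0.468248 : 0.391876
Convolve the two distributions (both contribute in 2-u steps):
  M: 0.37589809×0.139876 = 0.052579
  M+2: 0.37589809×0.468248 + 0.43485841×0.139876 = 0.236840
  M+4: 0.37589809×0.391876 + 0.43485841×0.468248 + 0.16768892×0.139876 = 0.374383
  M+6: 0.43485841×0.391876 + 0.16768892×0.468248 + 0.02155458×0.139876 = 0.251946
  M+8: 0.16768892×0.391876 + 0.02155458×0.468248 = 0.075806
  M+10: 0.02155458×0.391876 = 0.008447
Scale to base peak (0.374383) = 100: 14.04 : 63.26 : 100.00 : 67.30 : 20.25 : 2.26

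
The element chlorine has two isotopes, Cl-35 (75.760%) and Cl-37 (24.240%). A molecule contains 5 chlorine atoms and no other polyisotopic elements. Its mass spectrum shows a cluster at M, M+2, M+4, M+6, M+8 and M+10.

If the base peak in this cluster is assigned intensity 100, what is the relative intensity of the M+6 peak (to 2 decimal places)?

Binomial terms of (0.75760 + 0.24240)^5: M 0.2496, M+2 0.3993, M+4 0.2555, M+6 0.0817, M+8 0.0131, M+10 0.0008 → M+2 is the base peak.
P(M+2) = C(5,1) × 0.75760^4 × 0.24240^1 = 5 × 0.32942751 × 0.2424 = 0.399266 (base)
P(M+6) = C(5,3) × 0.75760^2 × 0.24240^3 = 10 × 0.57395776 × 0.01424288 = 0.081748
Relative intensity = 0.081748 / 0.399266 × 100 = 20.47

20.47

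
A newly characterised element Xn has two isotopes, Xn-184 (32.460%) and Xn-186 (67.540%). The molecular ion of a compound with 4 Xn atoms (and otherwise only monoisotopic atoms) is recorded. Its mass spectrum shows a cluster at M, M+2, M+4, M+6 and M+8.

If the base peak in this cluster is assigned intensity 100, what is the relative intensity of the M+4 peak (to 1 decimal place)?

Term probabilities: M 0.0111, M+2 0.0924, M+4 0.2884, M+6 0.4000, M+8 0.2081. Base peak = M+6.
P(M+6) = C(4,3) × 0.32460^1 × 0.67540^3 = 4 × 0.3246 × 0.30809395 = 0.400029 (base)
P(M+4) = C(4,2) × 0.32460^2 × 0.67540^2 = 6 × 0.10536516 × 0.45616516 = 0.288383
Relative intensity = 0.288383 / 0.400029 × 100 = 72.1

72.1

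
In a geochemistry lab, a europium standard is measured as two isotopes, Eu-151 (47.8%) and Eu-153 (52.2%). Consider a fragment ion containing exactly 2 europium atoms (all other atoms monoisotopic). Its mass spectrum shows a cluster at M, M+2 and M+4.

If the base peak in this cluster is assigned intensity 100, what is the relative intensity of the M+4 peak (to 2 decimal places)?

54.60

Binomial terms of (0.478 + 0.522)^2: M 0.2285, M+2 0.4990, M+4 0.2725 → M+2 is the base peak.
P(M+2) = C(2,1) × 0.478^1 × 0.522^1 = 2 × 0.4780 × 0.5220 = 0.499032 (base)
P(M+4) = C(2,2) × 0.478^0 × 0.522^2 = 1 × 1.0000 × 0.272484 = 0.272484
Relative intensity = 0.272484 / 0.499032 × 100 = 54.60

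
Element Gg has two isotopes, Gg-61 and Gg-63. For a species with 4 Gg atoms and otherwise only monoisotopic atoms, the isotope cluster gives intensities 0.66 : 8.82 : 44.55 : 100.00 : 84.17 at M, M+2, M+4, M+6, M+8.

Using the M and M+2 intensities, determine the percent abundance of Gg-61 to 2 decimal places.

23.04%

Write p for the Gg-61 fraction. I(M+2)/I(M) = [C(4,1)·p^3·(1−p)] / p^4 = 4·(1−p)/p = 8.82/0.66 = 13.3636
(1−p)/p = 13.3636/4 = 3.3409  ⇒  p = 1/(1 + 3.3409) = 0.2304
Gg-61: 23.04%, Gg-63: 76.96%.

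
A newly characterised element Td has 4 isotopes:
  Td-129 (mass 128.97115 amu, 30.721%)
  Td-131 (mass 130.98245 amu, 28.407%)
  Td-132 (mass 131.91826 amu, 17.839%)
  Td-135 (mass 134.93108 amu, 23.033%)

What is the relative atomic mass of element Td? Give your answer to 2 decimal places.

Average mass = Σ (abundance × isotope mass) = 0.30721 × 128.97115 + 0.28407 × 130.98245 + 0.17839 × 131.91826 + 0.23033 × 134.93108
= 39.621227 + 37.208185 + 23.532898 + 31.078676 = 131.440986 amu

131.44 amu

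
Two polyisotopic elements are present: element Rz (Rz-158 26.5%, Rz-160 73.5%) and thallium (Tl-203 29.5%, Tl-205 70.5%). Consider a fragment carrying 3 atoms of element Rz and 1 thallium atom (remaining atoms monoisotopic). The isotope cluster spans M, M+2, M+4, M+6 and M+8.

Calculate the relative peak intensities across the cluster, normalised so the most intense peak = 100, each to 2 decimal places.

Element Rz pattern (n=3): 0.01860963 : 0.15484613 : 0.42947887 : 0.39706537
Thallium pattern (n=1): 0.2950 : 0.7050
Convolve the two distributions (both contribute in 2-u steps):
  M: 0.01860963×0.2950 = 0.005490
  M+2: 0.01860963×0.7050 + 0.15484613×0.2950 = 0.058799
  M+4: 0.15484613×0.7050 + 0.42947887×0.2950 = 0.235863
  M+6: 0.42947887×0.7050 + 0.39706537×0.2950 = 0.419917
  M+8: 0.39706537×0.7050 = 0.279931
Scale to base peak (0.419917) = 100: 1.31 : 14.00 : 56.17 : 100.00 : 66.66

1.31 : 14.00 : 56.17 : 100.00 : 66.66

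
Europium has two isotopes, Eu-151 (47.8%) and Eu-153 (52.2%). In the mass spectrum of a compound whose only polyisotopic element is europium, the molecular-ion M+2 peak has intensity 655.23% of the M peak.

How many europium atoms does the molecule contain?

6

With n Eu atoms, P(M+2)/P(M) = C(n,1)·p^(n−1)q / p^n = n·q/p = n · 0.522/0.478.
n = 6.5523 × 0.478/0.522 = 6.00 ≈ 6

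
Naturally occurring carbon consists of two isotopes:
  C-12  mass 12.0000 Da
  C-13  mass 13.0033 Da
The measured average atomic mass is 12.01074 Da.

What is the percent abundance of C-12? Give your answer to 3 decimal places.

98.930%

Writing the weighted mean with unknown fraction x of C-12:
12.0000·x + 13.0033·(1 − x) = 12.01074
(12.0000 − 13.0033)·x = 12.01074 − 13.0033
x = -0.99256 / -1.0033 = 0.98930 → 98.930% C-12, 1.070% C-13.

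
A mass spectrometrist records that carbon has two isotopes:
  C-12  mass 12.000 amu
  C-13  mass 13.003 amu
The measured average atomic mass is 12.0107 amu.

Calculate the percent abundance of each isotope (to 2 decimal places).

C-12: 98.93%, C-13: 1.07%

With x = fraction of C-12 (so C-13 is 1 − x):
12.000·x + 13.003·(1 − x) = 12.0107
(12.000 − 13.003)·x = 12.0107 − 13.003
x = -0.9923 / -1.003 = 0.98933 → 98.93% C-12, 1.07% C-13.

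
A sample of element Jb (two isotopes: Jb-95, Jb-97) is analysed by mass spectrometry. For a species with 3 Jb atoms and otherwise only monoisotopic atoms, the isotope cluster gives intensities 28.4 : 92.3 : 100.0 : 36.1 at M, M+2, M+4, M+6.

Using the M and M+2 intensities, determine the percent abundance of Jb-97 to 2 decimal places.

52.00%

Write p for the Jb-95 fraction. I(M+2)/I(M) = [C(3,1)·p^2·(1−p)] / p^3 = 3·(1−p)/p = 92.3/28.4 = 3.2500
(1−p)/p = 3.2500/3 = 1.0833  ⇒  p = 1/(1 + 1.0833) = 0.4800
Jb-95: 48.00%, Jb-97: 52.00%.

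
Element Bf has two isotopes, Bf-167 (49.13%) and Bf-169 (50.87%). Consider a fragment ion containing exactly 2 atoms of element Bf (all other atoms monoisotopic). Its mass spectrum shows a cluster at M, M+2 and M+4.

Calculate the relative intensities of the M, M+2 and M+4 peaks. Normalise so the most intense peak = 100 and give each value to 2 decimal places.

Expanding (0.4913 + 0.5087)^2:
P(M) = 0.4913^2 = 0.241376
P(M+2) = 2 × 0.4913^1 × 0.5087^1 = 0.499849
P(M+4) = 0.5087^2 = 0.258776
The M+2 peak is largest (0.499849); scaling to 100 gives 48.29 : 100.00 : 51.77.

48.29 : 100.00 : 51.77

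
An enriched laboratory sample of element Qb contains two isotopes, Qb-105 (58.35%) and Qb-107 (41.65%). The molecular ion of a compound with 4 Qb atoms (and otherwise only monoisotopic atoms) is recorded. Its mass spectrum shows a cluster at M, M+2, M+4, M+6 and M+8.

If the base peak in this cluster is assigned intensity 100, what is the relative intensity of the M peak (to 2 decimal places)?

32.71

Binomial terms of (0.5835 + 0.4165)^4: M 0.1159, M+2 0.3310, M+4 0.3544, M+6 0.1686, M+8 0.0301 → M+4 is the base peak.
P(M+4) = C(4,2) × 0.5835^2 × 0.4165^2 = 6 × 0.34047225 × 0.17347225 = 0.354375 (base)
P(M) = C(4,0) × 0.5835^4 × 0.4165^0 = 1 × 0.11592135 × 1.0000 = 0.115921
Relative intensity = 0.115921 / 0.354375 × 100 = 32.71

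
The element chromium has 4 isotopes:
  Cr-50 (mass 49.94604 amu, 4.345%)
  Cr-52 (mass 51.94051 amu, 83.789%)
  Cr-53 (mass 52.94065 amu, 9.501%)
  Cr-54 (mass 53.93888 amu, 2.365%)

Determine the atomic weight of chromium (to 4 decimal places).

51.9961 amu

Average mass = Σ (abundance × isotope mass) = 0.04345 × 49.94604 + 0.83789 × 51.94051 + 0.09501 × 52.94065 + 0.02365 × 53.93888
= 2.170155 + 43.520434 + 5.029891 + 1.275655 = 51.996135 amu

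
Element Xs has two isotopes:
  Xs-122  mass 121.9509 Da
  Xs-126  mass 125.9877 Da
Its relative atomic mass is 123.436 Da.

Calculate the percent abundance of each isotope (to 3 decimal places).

Xs-122: 63.211%, Xs-126: 36.789%

Let x be the fractional abundance of Xs-122; then Xs-126 has abundance 1 − x.
121.9509·x + 125.9877·(1 − x) = 123.436
(121.9509 − 125.9877)·x = 123.436 − 125.9877
x = -2.5517 / -4.0368 = 0.63211 → 63.211% Xs-122, 36.789% Xs-126.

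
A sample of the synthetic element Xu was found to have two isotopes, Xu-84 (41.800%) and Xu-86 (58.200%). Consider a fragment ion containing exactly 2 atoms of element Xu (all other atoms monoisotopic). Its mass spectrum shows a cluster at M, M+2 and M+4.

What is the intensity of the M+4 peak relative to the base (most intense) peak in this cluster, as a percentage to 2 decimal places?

69.62%

(0.41800 + 0.58200)^2 gives M 0.1747, M+2 0.4866, M+4 0.3387; the largest is M+2.
P(M+2) = C(2,1) × 0.41800^1 × 0.58200^1 = 2 × 0.4180 × 0.5820 = 0.486552 (base)
P(M+4) = C(2,2) × 0.41800^0 × 0.58200^2 = 1 × 1.0000 × 0.338724 = 0.338724
Relative intensity = 0.338724 / 0.486552 × 100 = 69.62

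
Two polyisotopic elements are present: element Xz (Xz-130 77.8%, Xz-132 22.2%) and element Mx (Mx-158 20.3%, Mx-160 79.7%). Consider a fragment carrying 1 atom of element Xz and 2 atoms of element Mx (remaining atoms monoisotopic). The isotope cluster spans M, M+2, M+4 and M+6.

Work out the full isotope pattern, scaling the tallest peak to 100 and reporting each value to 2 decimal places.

Element Xz pattern (n=1): 0.7780 : 0.2220
Element Mx pattern (n=2): 0.041209 : 0.323582 : 0.635209
Convolve the two distributions (both contribute in 2-u steps):
  M: 0.7780×0.041209 = 0.032061
  M+2: 0.7780×0.323582 + 0.2220×0.041209 = 0.260895
  M+4: 0.7780×0.635209 + 0.2220×0.323582 = 0.566028
  M+6: 0.2220×0.635209 = 0.141016
Scale to base peak (0.566028) = 100: 5.66 : 46.09 : 100.00 : 24.91

5.66 : 46.09 : 100.00 : 24.91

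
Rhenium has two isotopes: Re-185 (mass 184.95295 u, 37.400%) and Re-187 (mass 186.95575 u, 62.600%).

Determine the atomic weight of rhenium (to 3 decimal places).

Weight each isotope mass by its fractional abundance: 0.37400 × 184.95295 + 0.62600 × 186.95575
= 69.172403 + 117.034300 = 186.206703 u

186.207 u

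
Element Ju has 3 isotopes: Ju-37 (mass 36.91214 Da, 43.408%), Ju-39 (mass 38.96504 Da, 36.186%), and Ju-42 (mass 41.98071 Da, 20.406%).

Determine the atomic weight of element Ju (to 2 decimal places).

38.69 Da

The abundance-weighted mean is 0.43408 × 36.91214 + 0.36186 × 38.96504 + 0.20406 × 41.98071
= 16.022822 + 14.099889 + 8.566584 = 38.689295 Da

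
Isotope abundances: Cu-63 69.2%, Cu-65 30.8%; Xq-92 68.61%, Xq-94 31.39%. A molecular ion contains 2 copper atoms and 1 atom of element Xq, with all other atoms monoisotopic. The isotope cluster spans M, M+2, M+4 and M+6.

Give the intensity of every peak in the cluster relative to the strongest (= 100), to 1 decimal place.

74.2 : 100.0 : 44.9 : 6.7

Copper pattern (n=2): 0.478864 : 0.426272 : 0.094864
Element Xq pattern (n=1): 0.6861 : 0.3139
Convolve the two distributions (both contribute in 2-u steps):
  M: 0.478864×0.6861 = 0.328549
  M+2: 0.478864×0.3139 + 0.426272×0.6861 = 0.442781
  M+4: 0.426272×0.3139 + 0.094864×0.6861 = 0.198893
  M+6: 0.094864×0.3139 = 0.029778
Scale to base peak (0.442781) = 100: 74.2 : 100.0 : 44.9 : 6.7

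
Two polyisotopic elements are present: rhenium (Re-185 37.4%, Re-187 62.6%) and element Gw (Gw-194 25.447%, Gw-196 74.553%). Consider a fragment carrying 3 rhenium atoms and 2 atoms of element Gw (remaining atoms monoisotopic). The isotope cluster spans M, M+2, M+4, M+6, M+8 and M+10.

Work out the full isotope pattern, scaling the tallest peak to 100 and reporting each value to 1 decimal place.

Rhenium pattern (n=3): 0.05231362 : 0.26268713 : 0.43968487 : 0.24531438
Element Gw pattern (n=2): 0.06475498 : 0.37943004 : 0.55581498
Convolve the two distributions (both contribute in 2-u steps):
  M: 0.05231362×0.06475498 = 0.003388
  M+2: 0.05231362×0.37943004 + 0.26268713×0.06475498 = 0.036860
  M+4: 0.05231362×0.55581498 + 0.26268713×0.37943004 + 0.43968487×0.06475498 = 0.157220
  M+6: 0.26268713×0.55581498 + 0.43968487×0.37943004 + 0.24531438×0.06475498 = 0.328720
  M+8: 0.43968487×0.55581498 + 0.24531438×0.37943004 = 0.337463
  M+10: 0.24531438×0.55581498 = 0.136349
Scale to base peak (0.337463) = 100: 1.0 : 10.9 : 46.6 : 97.4 : 100.0 : 40.4

1.0 : 10.9 : 46.6 : 97.4 : 100.0 : 40.4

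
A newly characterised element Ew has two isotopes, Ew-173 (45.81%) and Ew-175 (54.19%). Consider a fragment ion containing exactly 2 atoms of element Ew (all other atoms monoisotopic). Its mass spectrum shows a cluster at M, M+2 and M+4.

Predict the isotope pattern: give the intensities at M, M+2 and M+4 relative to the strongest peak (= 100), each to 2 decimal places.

Expanding (0.4581 + 0.5419)^2:
P(M) = 0.4581^2 = 0.209856
P(M+2) = 2 × 0.4581^1 × 0.5419^1 = 0.496489
P(M+4) = 0.5419^2 = 0.293656
The M+2 peak is largest (0.496489); scaling to 100 gives 42.27 : 100.00 : 59.15.

42.27 : 100.00 : 59.15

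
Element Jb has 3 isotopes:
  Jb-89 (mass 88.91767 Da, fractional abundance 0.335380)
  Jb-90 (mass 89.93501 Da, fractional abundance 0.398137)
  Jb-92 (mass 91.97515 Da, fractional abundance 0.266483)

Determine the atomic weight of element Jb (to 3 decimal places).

90.137 Da

Average mass = Σ (abundance × isotope mass) = 0.335380 × 88.91767 + 0.398137 × 89.93501 + 0.266483 × 91.97515
= 29.821208 + 35.806455 + 24.509814 = 90.137477 Da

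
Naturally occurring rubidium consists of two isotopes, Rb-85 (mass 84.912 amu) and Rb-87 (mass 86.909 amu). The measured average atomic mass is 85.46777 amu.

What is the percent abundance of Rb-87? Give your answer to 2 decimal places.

Let x be the fractional abundance of Rb-85; then Rb-87 has abundance 1 − x.
84.912·x + 86.909·(1 − x) = 85.46777
(84.912 − 86.909)·x = 85.46777 − 86.909
x = -1.44123 / -1.997 = 0.72170 → 72.17% Rb-85, 27.83% Rb-87.

27.83%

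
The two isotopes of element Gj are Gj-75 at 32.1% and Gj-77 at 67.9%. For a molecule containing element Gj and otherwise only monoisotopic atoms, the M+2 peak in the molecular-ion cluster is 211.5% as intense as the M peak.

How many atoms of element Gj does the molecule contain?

1

For n independent Gj atoms, I(M+2)/I(M) = n · (abundance Gj-77) / (abundance Gj-75) = n · 0.679/0.321.
n = 2.115 × 0.321/0.679 = 1.00 ≈ 1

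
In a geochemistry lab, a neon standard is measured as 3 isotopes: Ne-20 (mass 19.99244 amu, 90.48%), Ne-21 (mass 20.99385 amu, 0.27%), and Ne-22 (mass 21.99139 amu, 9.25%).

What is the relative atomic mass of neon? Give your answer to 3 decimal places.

Weight each isotope mass by its fractional abundance: 0.9048 × 19.99244 + 0.0027 × 20.99385 + 0.0925 × 21.99139
= 18.089160 + 0.056683 + 2.034204 = 20.180047 amu

20.180 amu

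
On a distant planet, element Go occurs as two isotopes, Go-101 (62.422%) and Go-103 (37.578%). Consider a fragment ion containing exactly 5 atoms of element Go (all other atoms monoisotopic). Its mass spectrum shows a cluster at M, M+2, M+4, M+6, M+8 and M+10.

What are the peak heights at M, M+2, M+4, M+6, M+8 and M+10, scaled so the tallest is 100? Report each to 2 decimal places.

The 5 Go atoms are independent, so intensities follow the terms of (0.62422 + 0.37578)^5.
P(M) = 0.62422^5 = 0.094774
P(M+2) = 5 × 0.62422^4 × 0.37578^1 = 0.285269
P(M+4) = 10 × 0.62422^3 × 0.37578^2 = 0.343463
P(M+6) = 10 × 0.62422^2 × 0.37578^3 = 0.206765
P(M+8) = 5 × 0.62422^1 × 0.37578^4 = 0.062236
P(M+10) = 0.37578^5 = 0.007493
The M+4 peak is largest (0.343463); scaling to 100 gives 27.59 : 83.06 : 100.00 : 60.20 : 18.12 : 2.18.

27.59 : 83.06 : 100.00 : 60.20 : 18.12 : 2.18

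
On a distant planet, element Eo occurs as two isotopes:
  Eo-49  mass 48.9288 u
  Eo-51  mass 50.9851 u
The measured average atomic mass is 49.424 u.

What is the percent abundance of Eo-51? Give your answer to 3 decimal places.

24.082%

With x = fraction of Eo-49 (so Eo-51 is 1 − x):
48.9288·x + 50.9851·(1 − x) = 49.424
(48.9288 − 50.9851)·x = 49.424 − 50.9851
x = -1.5611 / -2.0563 = 0.75918 → 75.918% Eo-49, 24.082% Eo-51.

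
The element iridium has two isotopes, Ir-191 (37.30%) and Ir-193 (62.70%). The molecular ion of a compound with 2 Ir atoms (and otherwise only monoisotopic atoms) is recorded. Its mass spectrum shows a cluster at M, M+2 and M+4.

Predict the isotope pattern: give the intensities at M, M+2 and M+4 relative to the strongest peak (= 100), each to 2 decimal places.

Expanding (0.3730 + 0.6270)^2:
P(M) = 0.3730^2 = 0.139129
P(M+2) = 2 × 0.3730^1 × 0.6270^1 = 0.467742
P(M+4) = 0.6270^2 = 0.393129
The M+2 peak is largest (0.467742); scaling to 100 gives 29.74 : 100.00 : 84.05.

29.74 : 100.00 : 84.05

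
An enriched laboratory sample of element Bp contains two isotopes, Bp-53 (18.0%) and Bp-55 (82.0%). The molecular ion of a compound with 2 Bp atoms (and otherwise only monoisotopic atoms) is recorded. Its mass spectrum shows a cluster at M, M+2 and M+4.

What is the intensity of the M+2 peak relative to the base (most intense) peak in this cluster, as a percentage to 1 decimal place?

(0.180 + 0.820)^2 gives M 0.0324, M+2 0.2952, M+4 0.6724; the largest is M+4.
P(M+4) = C(2,2) × 0.180^0 × 0.820^2 = 1 × 1.0000 × 0.6724 = 0.672400 (base)
P(M+2) = C(2,1) × 0.180^1 × 0.820^1 = 2 × 0.1800 × 0.8200 = 0.295200
Relative intensity = 0.295200 / 0.672400 × 100 = 43.9

43.9%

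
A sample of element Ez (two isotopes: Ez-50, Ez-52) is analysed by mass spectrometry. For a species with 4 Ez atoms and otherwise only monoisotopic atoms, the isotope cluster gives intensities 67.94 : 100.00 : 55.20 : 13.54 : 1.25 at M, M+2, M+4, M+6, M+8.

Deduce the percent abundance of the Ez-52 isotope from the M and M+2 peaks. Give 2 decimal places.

26.90%

If p is the fraction of Ez that is Ez-50, then I(M+2)/I(M) = [C(4,1)·p^3·(1−p)] / p^4 = 4·(1−p)/p = 100.00/67.94 = 1.4719
(1−p)/p = 1.4719/4 = 0.3680  ⇒  p = 1/(1 + 0.3680) = 0.7310
Ez-50: 73.10%, Ez-52: 26.90%.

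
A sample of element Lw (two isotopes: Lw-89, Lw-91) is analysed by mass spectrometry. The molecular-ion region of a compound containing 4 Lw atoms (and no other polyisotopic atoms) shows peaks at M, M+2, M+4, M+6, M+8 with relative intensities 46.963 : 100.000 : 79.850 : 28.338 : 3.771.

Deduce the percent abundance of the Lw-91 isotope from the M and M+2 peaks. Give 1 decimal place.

Write p for the Lw-89 fraction. I(M+2)/I(M) = [C(4,1)·p^3·(1−p)] / p^4 = 4·(1−p)/p = 100.000/46.963 = 2.1293
(1−p)/p = 2.1293/4 = 0.5323  ⇒  p = 1/(1 + 0.5323) = 0.6526
Lw-89: 65.3%, Lw-91: 34.7%.

34.7%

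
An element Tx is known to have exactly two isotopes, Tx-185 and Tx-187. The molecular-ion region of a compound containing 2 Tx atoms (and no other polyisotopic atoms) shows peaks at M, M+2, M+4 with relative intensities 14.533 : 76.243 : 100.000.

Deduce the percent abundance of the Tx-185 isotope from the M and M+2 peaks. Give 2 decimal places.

If p is the fraction of Tx that is Tx-185, then I(M+2)/I(M) = [C(2,1)·p^1·(1−p)] / p^2 = 2·(1−p)/p = 76.243/14.533 = 5.2462
(1−p)/p = 5.2462/2 = 2.6231  ⇒  p = 1/(1 + 2.6231) = 0.2760
Tx-185: 27.60%, Tx-187: 72.40%.

27.60%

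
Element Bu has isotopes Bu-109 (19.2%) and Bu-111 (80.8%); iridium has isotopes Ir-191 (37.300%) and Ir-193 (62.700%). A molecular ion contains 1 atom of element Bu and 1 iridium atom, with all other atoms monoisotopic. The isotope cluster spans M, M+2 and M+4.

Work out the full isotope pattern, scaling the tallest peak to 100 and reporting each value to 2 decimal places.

Element Bu pattern (n=1): 0.1920 : 0.8080
Iridium pattern (n=1): 0.3730 : 0.6270
Convolve the two distributions (both contribute in 2-u steps):
  M: 0.1920×0.3730 = 0.071616
  M+2: 0.1920×0.6270 + 0.8080×0.3730 = 0.421768
  M+4: 0.8080×0.6270 = 0.506616
Scale to base peak (0.506616) = 100: 14.14 : 83.25 : 100.00

14.14 : 83.25 : 100.00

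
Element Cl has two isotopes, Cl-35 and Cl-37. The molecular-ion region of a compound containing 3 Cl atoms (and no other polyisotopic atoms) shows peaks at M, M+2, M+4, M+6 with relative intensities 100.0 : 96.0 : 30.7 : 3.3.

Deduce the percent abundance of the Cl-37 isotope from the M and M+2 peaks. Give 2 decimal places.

Let p = fractional abundance of Cl-35. I(M+2)/I(M) = [C(3,1)·p^2·(1−p)] / p^3 = 3·(1−p)/p = 96.0/100.0 = 0.9600
(1−p)/p = 0.9600/3 = 0.3200  ⇒  p = 1/(1 + 0.3200) = 0.7576
Cl-35: 75.76%, Cl-37: 24.24%.

24.24%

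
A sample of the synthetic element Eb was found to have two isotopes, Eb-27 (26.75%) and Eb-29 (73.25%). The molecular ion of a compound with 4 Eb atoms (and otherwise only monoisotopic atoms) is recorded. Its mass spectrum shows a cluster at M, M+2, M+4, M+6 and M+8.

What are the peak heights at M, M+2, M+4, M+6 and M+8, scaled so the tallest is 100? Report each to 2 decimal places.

1.22 : 13.34 : 54.78 : 100.00 : 68.46

The 4 Eb atoms are independent, so intensities follow the terms of (0.2675 + 0.7325)^4.
P(M) = 0.2675^4 = 0.005120
P(M+2) = 4 × 0.2675^3 × 0.7325^1 = 0.056084
P(M+4) = 6 × 0.2675^2 × 0.7325^2 = 0.230364
P(M+6) = 4 × 0.2675^1 × 0.7325^3 = 0.420539
P(M+8) = 0.7325^4 = 0.287893
The M+6 peak is largest (0.420539); scaling to 100 gives 1.22 : 13.34 : 54.78 : 100.00 : 68.46.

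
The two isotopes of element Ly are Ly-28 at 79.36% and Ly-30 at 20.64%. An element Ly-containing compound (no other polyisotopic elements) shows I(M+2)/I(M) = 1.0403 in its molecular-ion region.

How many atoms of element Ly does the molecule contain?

4

The M+2/M ratio from n Ly atoms is n · q/p = n · 0.2064/0.7936.
n = 1.0403 × 0.7936/0.2064 = 4.00 ≈ 4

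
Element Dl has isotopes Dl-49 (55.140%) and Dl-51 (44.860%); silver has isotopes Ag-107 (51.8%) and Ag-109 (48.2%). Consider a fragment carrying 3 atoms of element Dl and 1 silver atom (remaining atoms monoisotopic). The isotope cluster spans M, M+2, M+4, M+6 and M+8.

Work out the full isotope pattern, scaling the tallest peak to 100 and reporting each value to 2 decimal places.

Element Dl pattern (n=3): 0.16764874 : 0.40917967 : 0.33289445 : 0.09027714
Silver pattern (n=1): 0.5180 : 0.4820
Convolve the two distributions (both contribute in 2-u steps):
  M: 0.16764874×0.5180 = 0.086842
  M+2: 0.16764874×0.4820 + 0.40917967×0.5180 = 0.292762
  M+4: 0.40917967×0.4820 + 0.33289445×0.5180 = 0.369664
  M+6: 0.33289445×0.4820 + 0.09027714×0.5180 = 0.207219
  M+8: 0.09027714×0.4820 = 0.043514
Scale to base peak (0.369664) = 100: 23.49 : 79.20 : 100.00 : 56.06 : 11.77

23.49 : 79.20 : 100.00 : 56.06 : 11.77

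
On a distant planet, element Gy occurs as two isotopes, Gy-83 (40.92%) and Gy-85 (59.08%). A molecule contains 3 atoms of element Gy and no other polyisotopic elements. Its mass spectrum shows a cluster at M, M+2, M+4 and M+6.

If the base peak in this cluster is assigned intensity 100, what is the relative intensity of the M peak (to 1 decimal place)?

Term probabilities: M 0.0685, M+2 0.2968, M+4 0.4285, M+6 0.2062. Base peak = M+4.
P(M+4) = C(3,2) × 0.4092^1 × 0.5908^2 = 3 × 0.4092 × 0.34904464 = 0.428487 (base)
P(M) = C(3,0) × 0.4092^3 × 0.5908^0 = 1 × 0.06851835 × 1.0000 = 0.068518
Relative intensity = 0.068518 / 0.428487 × 100 = 16.0

16.0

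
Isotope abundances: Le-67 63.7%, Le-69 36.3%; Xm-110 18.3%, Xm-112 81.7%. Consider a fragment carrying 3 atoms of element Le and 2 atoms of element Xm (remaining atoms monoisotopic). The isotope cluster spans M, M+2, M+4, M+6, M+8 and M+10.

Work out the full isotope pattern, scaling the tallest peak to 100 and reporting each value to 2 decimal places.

2.33 : 24.76 : 84.20 : 100.00 : 49.05 : 8.59

Element Le pattern (n=3): 0.25847485 : 0.44188244 : 0.25181056 : 0.04783215
Element Xm pattern (n=2): 0.033489 : 0.299022 : 0.667489
Convolve the two distributions (both contribute in 2-u steps):
  M: 0.25847485×0.033489 = 0.008656
  M+2: 0.25847485×0.299022 + 0.44188244×0.033489 = 0.092088
  M+4: 0.25847485×0.667489 + 0.44188244×0.299022 + 0.25181056×0.033489 = 0.313095
  M+6: 0.44188244×0.667489 + 0.25181056×0.299022 + 0.04783215×0.033489 = 0.371850
  M+8: 0.25181056×0.667489 + 0.04783215×0.299022 = 0.182384
  M+10: 0.04783215×0.667489 = 0.031927
Scale to base peak (0.371850) = 100: 2.33 : 24.76 : 84.20 : 100.00 : 49.05 : 8.59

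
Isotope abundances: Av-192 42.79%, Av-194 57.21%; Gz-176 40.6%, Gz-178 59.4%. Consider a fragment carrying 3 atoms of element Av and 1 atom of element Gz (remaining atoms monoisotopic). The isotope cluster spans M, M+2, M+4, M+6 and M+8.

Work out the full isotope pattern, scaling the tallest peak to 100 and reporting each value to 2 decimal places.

8.90 : 48.74 : 100.00 : 91.14 : 31.13

Element Av pattern (n=3): 0.07834781 : 0.3142518 : 0.42015297 : 0.18724742
Element Gz pattern (n=1): 0.4060 : 0.5940
Convolve the two distributions (both contribute in 2-u steps):
  M: 0.07834781×0.4060 = 0.031809
  M+2: 0.07834781×0.5940 + 0.3142518×0.4060 = 0.174125
  M+4: 0.3142518×0.5940 + 0.42015297×0.4060 = 0.357248
  M+6: 0.42015297×0.5940 + 0.18724742×0.4060 = 0.325593
  M+8: 0.18724742×0.5940 = 0.111225
Scale to base peak (0.357248) = 100: 8.90 : 48.74 : 100.00 : 91.14 : 31.13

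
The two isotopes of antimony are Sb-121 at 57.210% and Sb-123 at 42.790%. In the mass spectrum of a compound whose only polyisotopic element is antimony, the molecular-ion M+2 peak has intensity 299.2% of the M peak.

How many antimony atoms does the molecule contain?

With n Sb atoms, P(M+2)/P(M) = C(n,1)·p^(n−1)q / p^n = n·q/p = n · 0.42790/0.57210.
n = 2.992 × 0.57210/0.42790 = 4.00 ≈ 4

4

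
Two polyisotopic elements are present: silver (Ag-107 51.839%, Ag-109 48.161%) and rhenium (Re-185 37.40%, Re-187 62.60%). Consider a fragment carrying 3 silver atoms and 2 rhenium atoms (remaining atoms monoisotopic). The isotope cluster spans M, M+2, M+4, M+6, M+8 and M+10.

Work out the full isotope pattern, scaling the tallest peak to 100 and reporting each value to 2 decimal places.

Silver pattern (n=3): 0.13930601 : 0.38826655 : 0.36071887 : 0.11170857
Rhenium pattern (n=2): 0.139876 : 0.468248 : 0.391876
Convolve the two distributions (both contribute in 2-u steps):
  M: 0.13930601×0.139876 = 0.019486
  M+2: 0.13930601×0.468248 + 0.38826655×0.139876 = 0.119539
  M+4: 0.13930601×0.391876 + 0.38826655×0.468248 + 0.36071887×0.139876 = 0.286852
  M+6: 0.38826655×0.391876 + 0.36071887×0.468248 + 0.11170857×0.139876 = 0.336684
  M+8: 0.36071887×0.391876 + 0.11170857×0.468248 = 0.193664
  M+10: 0.11170857×0.391876 = 0.043776
Scale to base peak (0.336684) = 100: 5.79 : 35.50 : 85.20 : 100.00 : 57.52 : 13.00

5.79 : 35.50 : 85.20 : 100.00 : 57.52 : 13.00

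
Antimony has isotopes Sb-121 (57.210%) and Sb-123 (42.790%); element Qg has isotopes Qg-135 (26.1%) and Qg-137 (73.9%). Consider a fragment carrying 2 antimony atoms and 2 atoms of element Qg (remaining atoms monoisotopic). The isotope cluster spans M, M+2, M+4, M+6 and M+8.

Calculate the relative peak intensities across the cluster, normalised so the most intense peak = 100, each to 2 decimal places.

Antimony pattern (n=2): 0.32729841 : 0.48960318 : 0.18309841
Element Qg pattern (n=2): 0.068121 : 0.385758 : 0.546121
Convolve the two distributions (both contribute in 2-u steps):
  M: 0.32729841×0.068121 = 0.022296
  M+2: 0.32729841×0.385758 + 0.48960318×0.068121 = 0.159610
  M+4: 0.32729841×0.546121 + 0.48960318×0.385758 + 0.18309841×0.068121 = 0.380086
  M+6: 0.48960318×0.546121 + 0.18309841×0.385758 = 0.338014
  M+8: 0.18309841×0.546121 = 0.099994
Scale to base peak (0.380086) = 100: 5.87 : 41.99 : 100.00 : 88.93 : 26.31

5.87 : 41.99 : 100.00 : 88.93 : 26.31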